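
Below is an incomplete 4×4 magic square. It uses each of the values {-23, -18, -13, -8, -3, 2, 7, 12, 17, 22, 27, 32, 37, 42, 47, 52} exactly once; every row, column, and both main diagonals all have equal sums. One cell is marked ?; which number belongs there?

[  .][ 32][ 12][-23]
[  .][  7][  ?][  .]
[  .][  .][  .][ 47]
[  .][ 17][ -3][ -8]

27

The 16 entries sum to 232, so each line sums to 232/4 = 58.
Row 1 needs 58; the known cells sum to 21, so (1,1) = 37.
From row 4, 58 − (17 + (-3) + (-8)) gives (4,1) = 52.
Column 2: 32 + 7 + 17 + ? = 58, so (3,2) = 2.
From column 4, 58 − (-23 + 47 + (-8)) gives (2,4) = 42.
Main diagonal needs 58; the known cells sum to 36, so (3,3) = 22.
From anti-diagonal, 58 − (-23 + 2 + 52) gives (2,3) = 27.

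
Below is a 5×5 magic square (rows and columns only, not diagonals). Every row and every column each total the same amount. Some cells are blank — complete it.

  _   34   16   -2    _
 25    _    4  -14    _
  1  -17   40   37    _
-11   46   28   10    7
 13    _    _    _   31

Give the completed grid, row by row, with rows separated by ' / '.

52 34 16 -2 -20 / 25 22 4 -14 43 / 1 -17 40 37 19 / -11 46 28 10 7 / 13 -5 -8 49 31

Row 4 is already complete: -11 + 46 + 28 + 10 + 7 = 80, so that is the magic constant.
Row 3 needs 80; the known cells sum to 61, so (3,5) = 19.
The remaining cell in column 1 is (1,1) = 80 − 28 = 52.
Column 3: 16 + 4 + 40 + 28 + ? = 80, so (5,3) = -8.
Using column 4: -2 + (-14) + 37 + 10 + ? → (5,4) = 80 − 31 = 49.
The remaining cell in row 1 is (1,5) = 80 − 100 = -20.
Row 5 needs 80; the known cells sum to 85, so (5,2) = -5.
Column 2 must total 80; the given cells sum to 58, so (2,2) = 22.
From column 5, 80 − (-20 + 19 + 7 + 31) gives (2,5) = 43.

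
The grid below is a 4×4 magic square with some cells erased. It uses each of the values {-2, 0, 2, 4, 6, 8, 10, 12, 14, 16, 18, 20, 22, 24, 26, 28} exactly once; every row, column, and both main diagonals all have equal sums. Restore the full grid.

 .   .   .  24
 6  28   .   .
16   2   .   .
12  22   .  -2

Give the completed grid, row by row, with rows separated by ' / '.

The 16 entries sum to 208, so each line sums to 208/4 = 52.
Row 4 needs 52; the known cells sum to 32, so (4,3) = 20.
Column 1 must total 52; the given cells sum to 34, so (1,1) = 18.
Column 2: 28 + 2 + 22 + ? = 52, so (1,2) = 0.
Main diagonal needs 52; the known cells sum to 44, so (3,3) = 8.
The remaining cell in anti-diagonal is (2,3) = 52 − 38 = 14.
Row 1 must total 52; the given cells sum to 42, so (1,3) = 10.
The remaining cell in row 2 is (2,4) = 52 − 48 = 4.
Row 3 must total 52; the given cells sum to 26, so (3,4) = 26.

18 0 10 24 / 6 28 14 4 / 16 2 8 26 / 12 22 20 -2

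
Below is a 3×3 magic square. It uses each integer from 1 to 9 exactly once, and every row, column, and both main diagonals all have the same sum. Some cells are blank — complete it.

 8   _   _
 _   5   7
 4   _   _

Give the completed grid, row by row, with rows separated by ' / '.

The entries are 1 through 9, which sum to 45, so each line sums to 45/3 = 15.
From row 2, 15 − (5 + 7) gives (2,1) = 3.
Main diagonal: 8 + 5 + ? = 15, so (3,3) = 2.
The remaining cell in anti-diagonal is (1,3) = 15 − 9 = 6.
Row 1 must total 15; the given cells sum to 14, so (1,2) = 1.
Row 3 needs 15; the known cells sum to 6, so (3,2) = 9.

8 1 6 / 3 5 7 / 4 9 2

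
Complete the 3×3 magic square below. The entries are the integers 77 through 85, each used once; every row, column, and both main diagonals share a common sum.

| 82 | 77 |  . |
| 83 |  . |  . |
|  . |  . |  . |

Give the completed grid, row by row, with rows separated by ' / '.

82 77 84 / 83 81 79 / 78 85 80

The entries are 77 through 85, which sum to 729, so each line sums to 729/3 = 243.
Row 1: 82 + 77 + ? = 243, so (1,3) = 84.
Column 1 must total 243; the given cells sum to 165, so (3,1) = 78.
From anti-diagonal, 243 − (84 + 78) gives (2,2) = 81.
Row 2 needs 243; the known cells sum to 164, so (2,3) = 79.
Column 2: 77 + 81 + ? = 243, so (3,2) = 85.
Column 3 needs 243; the known cells sum to 163, so (3,3) = 80.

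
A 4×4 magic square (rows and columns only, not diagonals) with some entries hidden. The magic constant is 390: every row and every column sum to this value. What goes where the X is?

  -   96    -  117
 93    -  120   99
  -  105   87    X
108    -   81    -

84

Row 2 must total 390; the given cells sum to 312, so (2,2) = 78.
The remaining cell in column 2 is (4,2) = 390 − 279 = 111.
From column 3, 390 − (120 + 87 + 81) gives (1,3) = 102.
Row 1 needs 390; the known cells sum to 315, so (1,1) = 75.
Row 4: 108 + 111 + 81 + ? = 390, so (4,4) = 90.
Column 1: 75 + 93 + 108 + ? = 390, so (3,1) = 114.
Column 4 must total 390; the given cells sum to 306, so (3,4) = 84.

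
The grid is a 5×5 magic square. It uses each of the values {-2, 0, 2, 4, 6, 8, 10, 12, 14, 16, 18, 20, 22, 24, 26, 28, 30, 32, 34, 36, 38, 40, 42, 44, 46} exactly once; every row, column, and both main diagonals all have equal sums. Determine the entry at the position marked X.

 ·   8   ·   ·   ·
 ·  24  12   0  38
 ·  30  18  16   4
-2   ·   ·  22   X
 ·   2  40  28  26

The 25 entries sum to 550, so each line sums to 550/5 = 110.
The remaining cell in row 2 is (2,1) = 110 − 74 = 36.
Row 3 needs 110; the known cells sum to 68, so (3,1) = 42.
From row 5, 110 − (2 + 40 + 28 + 26) gives (5,1) = 14.
The remaining cell in column 1 is (1,1) = 110 − 90 = 20.
Column 2 needs 110; the known cells sum to 64, so (4,2) = 46.
Using column 4: 0 + 16 + 22 + 28 + ? → (1,4) = 110 − 66 = 44.
Using anti-diagonal: 0 + 18 + 46 + 14 + ? → (1,5) = 110 − 78 = 32.
Row 1 must total 110; the given cells sum to 104, so (1,3) = 6.
Using column 3: 6 + 12 + 18 + 40 + ? → (4,3) = 110 − 76 = 34.
Column 5: 32 + 38 + 4 + 26 + ? = 110, so (4,5) = 10.

10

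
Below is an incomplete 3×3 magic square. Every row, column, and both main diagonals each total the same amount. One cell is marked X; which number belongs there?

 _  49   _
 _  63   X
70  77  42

Row 3 is complete and sums to 189; that is the magic constant.
Main diagonal must total 189; the given cells sum to 105, so (1,1) = 84.
From anti-diagonal, 189 − (63 + 70) gives (1,3) = 56.
Column 1: 84 + 70 + ? = 189, so (2,1) = 35.
Column 3 needs 189; the known cells sum to 98, so (2,3) = 91.

91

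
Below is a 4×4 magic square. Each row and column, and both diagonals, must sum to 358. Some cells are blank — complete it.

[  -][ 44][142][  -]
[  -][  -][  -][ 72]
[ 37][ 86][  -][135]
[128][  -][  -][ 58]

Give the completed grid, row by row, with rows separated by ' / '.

79 44 142 93 / 114 121 51 72 / 37 86 100 135 / 128 107 65 58

Using row 3: 37 + 86 + 135 + ? → (3,3) = 358 − 258 = 100.
Column 4 must total 358; the given cells sum to 265, so (1,4) = 93.
Anti-diagonal needs 358; the known cells sum to 307, so (2,3) = 51.
From row 1, 358 − (44 + 142 + 93) gives (1,1) = 79.
Using column 1: 79 + 37 + 128 + ? → (2,1) = 358 − 244 = 114.
Column 3 needs 358; the known cells sum to 293, so (4,3) = 65.
Using main diagonal: 79 + 100 + 58 + ? → (2,2) = 358 − 237 = 121.
Row 4 needs 358; the known cells sum to 251, so (4,2) = 107.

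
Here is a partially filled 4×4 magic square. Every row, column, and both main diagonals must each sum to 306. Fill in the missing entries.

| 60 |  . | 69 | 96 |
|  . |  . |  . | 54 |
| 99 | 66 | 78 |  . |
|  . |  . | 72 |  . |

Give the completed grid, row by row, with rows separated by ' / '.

60 81 69 96 / 90 75 87 54 / 99 66 78 63 / 57 84 72 93

Row 1: 60 + 69 + 96 + ? = 306, so (1,2) = 81.
Row 3: 99 + 66 + 78 + ? = 306, so (3,4) = 63.
The remaining cell in column 3 is (2,3) = 306 − 219 = 87.
Column 4 must total 306; the given cells sum to 213, so (4,4) = 93.
From main diagonal, 306 − (60 + 78 + 93) gives (2,2) = 75.
From anti-diagonal, 306 − (96 + 87 + 66) gives (4,1) = 57.
The remaining cell in row 2 is (2,1) = 306 − 216 = 90.
Row 4 must total 306; the given cells sum to 222, so (4,2) = 84.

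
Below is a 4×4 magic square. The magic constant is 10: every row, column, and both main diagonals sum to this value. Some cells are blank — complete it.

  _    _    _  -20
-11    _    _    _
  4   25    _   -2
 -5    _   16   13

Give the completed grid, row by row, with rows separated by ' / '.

From row 3, 10 − (4 + 25 + (-2)) gives (3,3) = -17.
Row 4 needs 10; the known cells sum to 24, so (4,2) = -14.
The remaining cell in column 1 is (1,1) = 10 − (-12) = 22.
The remaining cell in column 4 is (2,4) = 10 − (-9) = 19.
The remaining cell in main diagonal is (2,2) = 10 − 18 = -8.
Anti-diagonal: -20 + 25 + (-5) + ? = 10, so (2,3) = 10.
The remaining cell in column 2 is (1,2) = 10 − 3 = 7.
Using column 3: 10 + (-17) + 16 + ? → (1,3) = 10 − 9 = 1.

22 7 1 -20 / -11 -8 10 19 / 4 25 -17 -2 / -5 -14 16 13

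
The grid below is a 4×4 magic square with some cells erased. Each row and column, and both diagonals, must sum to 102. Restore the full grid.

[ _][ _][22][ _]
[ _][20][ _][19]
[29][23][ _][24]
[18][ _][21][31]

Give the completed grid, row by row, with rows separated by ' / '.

Using row 3: 29 + 23 + 24 + ? → (3,3) = 102 − 76 = 26.
Row 4 needs 102; the known cells sum to 70, so (4,2) = 32.
From column 2, 102 − (20 + 23 + 32) gives (1,2) = 27.
Column 3 needs 102; the known cells sum to 69, so (2,3) = 33.
The remaining cell in column 4 is (1,4) = 102 − 74 = 28.
Main diagonal needs 102; the known cells sum to 77, so (1,1) = 25.
From row 2, 102 − (20 + 33 + 19) gives (2,1) = 30.

25 27 22 28 / 30 20 33 19 / 29 23 26 24 / 18 32 21 31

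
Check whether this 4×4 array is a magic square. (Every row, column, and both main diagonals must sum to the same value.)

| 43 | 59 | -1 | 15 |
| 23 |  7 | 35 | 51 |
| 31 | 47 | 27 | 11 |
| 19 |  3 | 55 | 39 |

Row 1: 43 + 59 + (-1) + 15 = 116.
Row 2: 23 + 7 + 35 + 51 = 116.
Row 3: 31 + 47 + 27 + 11 = 116.
Row 4: 19 + 3 + 55 + 39 = 116.
Column 1: 43 + 23 + 31 + 19 = 116.
Column 2: 59 + 7 + 47 + 3 = 116.
Column 3: -1 + 35 + 27 + 55 = 116.
Column 4: 15 + 51 + 11 + 39 = 116.
Main diagonal: 43 + 7 + 27 + 39 = 116.
Anti-diagonal: 15 + 35 + 47 + 19 = 116.
All lines sum to 116.

Yes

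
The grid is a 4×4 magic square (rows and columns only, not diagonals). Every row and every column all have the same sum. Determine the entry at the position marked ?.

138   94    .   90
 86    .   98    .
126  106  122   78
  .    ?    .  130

118

Row 3 is complete and sums to 432; that is the magic constant.
Row 1: 138 + 94 + 90 + ? = 432, so (1,3) = 110.
Column 1 needs 432; the known cells sum to 350, so (4,1) = 82.
Column 3 needs 432; the known cells sum to 330, so (4,3) = 102.
Using column 4: 90 + 78 + 130 + ? → (2,4) = 432 − 298 = 134.
Using row 2: 86 + 98 + 134 + ? → (2,2) = 432 − 318 = 114.
Using row 4: 82 + 102 + 130 + ? → (4,2) = 432 − 314 = 118.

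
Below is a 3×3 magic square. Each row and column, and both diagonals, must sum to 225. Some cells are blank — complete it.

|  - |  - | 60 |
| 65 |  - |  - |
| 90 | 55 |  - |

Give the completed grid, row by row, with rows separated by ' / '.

From row 3, 225 − (90 + 55) gives (3,3) = 80.
Column 1: 65 + 90 + ? = 225, so (1,1) = 70.
Column 3: 60 + 80 + ? = 225, so (2,3) = 85.
Main diagonal must total 225; the given cells sum to 150, so (2,2) = 75.
Using row 1: 70 + 60 + ? → (1,2) = 225 − 130 = 95.

70 95 60 / 65 75 85 / 90 55 80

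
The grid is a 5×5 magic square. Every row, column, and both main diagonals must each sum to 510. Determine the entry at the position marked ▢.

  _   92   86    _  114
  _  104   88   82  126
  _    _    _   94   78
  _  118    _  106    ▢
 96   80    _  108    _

Row 2 must total 510; the given cells sum to 400, so (2,1) = 110.
Using column 2: 92 + 104 + 118 + 80 + ? → (3,2) = 510 − 394 = 116.
Column 4 must total 510; the given cells sum to 390, so (1,4) = 120.
Anti-diagonal needs 510; the known cells sum to 410, so (3,3) = 100.
Row 1 needs 510; the known cells sum to 412, so (1,1) = 98.
The remaining cell in row 3 is (3,1) = 510 − 388 = 122.
From column 1, 510 − (98 + 110 + 122 + 96) gives (4,1) = 84.
Main diagonal must total 510; the given cells sum to 408, so (5,5) = 102.
Row 5 needs 510; the known cells sum to 386, so (5,3) = 124.
Column 3 must total 510; the given cells sum to 398, so (4,3) = 112.
The remaining cell in column 5 is (4,5) = 510 − 420 = 90.

90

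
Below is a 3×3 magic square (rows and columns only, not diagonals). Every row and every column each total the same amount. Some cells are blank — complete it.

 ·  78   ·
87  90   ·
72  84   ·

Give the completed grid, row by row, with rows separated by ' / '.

93 78 81 / 87 90 75 / 72 84 96

Column 2 is already complete: 78 + 90 + 84 = 252, so that is the magic constant.
Row 2: 87 + 90 + ? = 252, so (2,3) = 75.
Row 3 needs 252; the known cells sum to 156, so (3,3) = 96.
From column 1, 252 − (87 + 72) gives (1,1) = 93.
Column 3 needs 252; the known cells sum to 171, so (1,3) = 81.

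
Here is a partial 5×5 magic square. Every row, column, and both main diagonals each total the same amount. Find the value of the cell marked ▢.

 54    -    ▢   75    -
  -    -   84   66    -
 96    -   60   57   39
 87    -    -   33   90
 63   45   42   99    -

93

Column 4 is complete and sums to 330; that is the magic constant.
Row 3: 96 + 60 + 57 + 39 + ? = 330, so (3,2) = 78.
From row 5, 330 − (63 + 45 + 42 + 99) gives (5,5) = 81.
Using column 1: 54 + 96 + 87 + 63 + ? → (2,1) = 330 − 300 = 30.
Using main diagonal: 54 + 60 + 33 + 81 + ? → (2,2) = 330 − 228 = 102.
From row 2, 330 − (30 + 102 + 84 + 66) gives (2,5) = 48.
Column 5: 48 + 39 + 90 + 81 + ? = 330, so (1,5) = 72.
From anti-diagonal, 330 − (72 + 66 + 60 + 63) gives (4,2) = 69.
The remaining cell in row 4 is (4,3) = 330 − 279 = 51.
Using column 2: 102 + 78 + 69 + 45 + ? → (1,2) = 330 − 294 = 36.
From column 3, 330 − (84 + 60 + 51 + 42) gives (1,3) = 93.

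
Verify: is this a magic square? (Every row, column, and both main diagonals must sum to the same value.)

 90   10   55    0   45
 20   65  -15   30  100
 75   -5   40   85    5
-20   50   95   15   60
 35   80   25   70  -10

Yes

Row 1: 90 + 10 + 55 + 0 + 45 = 200.
Row 2: 20 + 65 + (-15) + 30 + 100 = 200.
Row 3: 75 + (-5) + 40 + 85 + 5 = 200.
Row 4: -20 + 50 + 95 + 15 + 60 = 200.
Row 5: 35 + 80 + 25 + 70 + (-10) = 200.
Column 1: 90 + 20 + 75 + (-20) + 35 = 200.
Column 2: 10 + 65 + (-5) + 50 + 80 = 200.
Column 3: 55 + (-15) + 40 + 95 + 25 = 200.
Column 4: 0 + 30 + 85 + 15 + 70 = 200.
Column 5: 45 + 100 + 5 + 60 + (-10) = 200.
Main diagonal: 90 + 65 + 40 + 15 + (-10) = 200.
Anti-diagonal: 45 + 30 + 40 + 50 + 35 = 200.
All lines sum to 200.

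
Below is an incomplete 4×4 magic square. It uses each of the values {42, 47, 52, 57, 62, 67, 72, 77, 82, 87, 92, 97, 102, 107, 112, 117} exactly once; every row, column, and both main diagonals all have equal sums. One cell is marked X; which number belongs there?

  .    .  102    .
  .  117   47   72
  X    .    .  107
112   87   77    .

57

The 16 entries sum to 1272, so each line sums to 1272/4 = 318.
The remaining cell in row 2 is (2,1) = 318 − 236 = 82.
The remaining cell in row 4 is (4,4) = 318 − 276 = 42.
Column 3 needs 318; the known cells sum to 226, so (3,3) = 92.
Using column 4: 72 + 107 + 42 + ? → (1,4) = 318 − 221 = 97.
Main diagonal needs 318; the known cells sum to 251, so (1,1) = 67.
Anti-diagonal must total 318; the given cells sum to 256, so (3,2) = 62.
Row 1: 67 + 102 + 97 + ? = 318, so (1,2) = 52.
From row 3, 318 − (62 + 92 + 107) gives (3,1) = 57.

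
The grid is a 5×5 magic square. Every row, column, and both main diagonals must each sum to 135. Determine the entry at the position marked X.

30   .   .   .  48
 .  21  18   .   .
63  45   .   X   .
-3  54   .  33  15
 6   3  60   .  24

9

Row 4 needs 135; the known cells sum to 99, so (4,3) = 36.
From row 5, 135 − (6 + 3 + 60 + 24) gives (5,4) = 42.
From column 1, 135 − (30 + 63 + (-3) + 6) gives (2,1) = 39.
From column 2, 135 − (21 + 45 + 54 + 3) gives (1,2) = 12.
Main diagonal must total 135; the given cells sum to 108, so (3,3) = 27.
The remaining cell in anti-diagonal is (2,4) = 135 − 135 = 0.
Row 2 needs 135; the known cells sum to 78, so (2,5) = 57.
Using column 3: 18 + 27 + 36 + 60 + ? → (1,3) = 135 − 141 = -6.
Column 5 must total 135; the given cells sum to 144, so (3,5) = -9.
The remaining cell in row 1 is (1,4) = 135 − 84 = 51.
From row 3, 135 − (63 + 45 + 27 + (-9)) gives (3,4) = 9.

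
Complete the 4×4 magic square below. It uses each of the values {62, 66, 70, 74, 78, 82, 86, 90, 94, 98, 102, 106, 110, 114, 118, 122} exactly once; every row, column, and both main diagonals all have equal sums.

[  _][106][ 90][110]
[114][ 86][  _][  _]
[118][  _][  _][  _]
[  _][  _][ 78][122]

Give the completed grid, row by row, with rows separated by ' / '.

62 106 90 110 / 114 86 102 66 / 118 82 98 70 / 74 94 78 122

The 16 entries sum to 1472, so each line sums to 1472/4 = 368.
Row 1: 106 + 90 + 110 + ? = 368, so (1,1) = 62.
Column 1: 62 + 114 + 118 + ? = 368, so (4,1) = 74.
Using main diagonal: 62 + 86 + 122 + ? → (3,3) = 368 − 270 = 98.
From row 4, 368 − (74 + 78 + 122) gives (4,2) = 94.
Using column 2: 106 + 86 + 94 + ? → (3,2) = 368 − 286 = 82.
From column 3, 368 − (90 + 98 + 78) gives (2,3) = 102.
Row 2 needs 368; the known cells sum to 302, so (2,4) = 66.
From row 3, 368 − (118 + 82 + 98) gives (3,4) = 70.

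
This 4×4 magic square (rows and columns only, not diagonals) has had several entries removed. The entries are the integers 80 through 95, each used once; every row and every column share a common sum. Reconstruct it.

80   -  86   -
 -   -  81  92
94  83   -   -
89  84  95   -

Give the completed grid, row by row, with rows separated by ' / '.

80 93 86 91 / 87 90 81 92 / 94 83 88 85 / 89 84 95 82

The entries are 80 through 95, which sum to 1400, so each line sums to 1400/4 = 350.
Using row 4: 89 + 84 + 95 + ? → (4,4) = 350 − 268 = 82.
Column 1: 80 + 94 + 89 + ? = 350, so (2,1) = 87.
From column 3, 350 − (86 + 81 + 95) gives (3,3) = 88.
Using row 2: 87 + 81 + 92 + ? → (2,2) = 350 − 260 = 90.
Row 3 needs 350; the known cells sum to 265, so (3,4) = 85.
Column 2 needs 350; the known cells sum to 257, so (1,2) = 93.
Using column 4: 92 + 85 + 82 + ? → (1,4) = 350 − 259 = 91.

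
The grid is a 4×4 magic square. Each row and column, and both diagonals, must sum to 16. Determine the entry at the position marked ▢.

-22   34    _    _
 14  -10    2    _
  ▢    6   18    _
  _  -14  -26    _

The remaining cell in row 2 is (2,4) = 16 − 6 = 10.
The remaining cell in column 3 is (1,3) = 16 − (-6) = 22.
Main diagonal: -22 + (-10) + 18 + ? = 16, so (4,4) = 30.
The remaining cell in row 1 is (1,4) = 16 − 34 = -18.
The remaining cell in row 4 is (4,1) = 16 − (-10) = 26.
Column 1 must total 16; the given cells sum to 18, so (3,1) = -2.

-2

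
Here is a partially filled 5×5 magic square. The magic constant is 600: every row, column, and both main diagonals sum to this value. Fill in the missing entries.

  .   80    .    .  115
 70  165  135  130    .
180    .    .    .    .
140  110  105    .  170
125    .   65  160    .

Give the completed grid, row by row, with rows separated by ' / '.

Row 2: 70 + 165 + 135 + 130 + ? = 600, so (2,5) = 100.
Using row 4: 140 + 110 + 105 + 170 + ? → (4,4) = 600 − 525 = 75.
Using column 1: 70 + 180 + 140 + 125 + ? → (1,1) = 600 − 515 = 85.
From anti-diagonal, 600 − (115 + 130 + 110 + 125) gives (3,3) = 120.
Column 3 needs 600; the known cells sum to 425, so (1,3) = 175.
From main diagonal, 600 − (85 + 165 + 120 + 75) gives (5,5) = 155.
Row 1 must total 600; the given cells sum to 455, so (1,4) = 145.
Row 5 needs 600; the known cells sum to 505, so (5,2) = 95.
Using column 2: 80 + 165 + 110 + 95 + ? → (3,2) = 600 − 450 = 150.
Column 4 needs 600; the known cells sum to 510, so (3,4) = 90.
From column 5, 600 − (115 + 100 + 170 + 155) gives (3,5) = 60.

85 80 175 145 115 / 70 165 135 130 100 / 180 150 120 90 60 / 140 110 105 75 170 / 125 95 65 160 155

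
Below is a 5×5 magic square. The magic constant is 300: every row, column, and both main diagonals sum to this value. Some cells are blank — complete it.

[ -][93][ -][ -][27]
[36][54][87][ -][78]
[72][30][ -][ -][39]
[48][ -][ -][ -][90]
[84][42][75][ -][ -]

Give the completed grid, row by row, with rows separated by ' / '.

60 93 51 69 27 / 36 54 87 45 78 / 72 30 63 96 39 / 48 81 24 57 90 / 84 42 75 33 66

Row 2 needs 300; the known cells sum to 255, so (2,4) = 45.
From column 1, 300 − (36 + 72 + 48 + 84) gives (1,1) = 60.
Column 2: 93 + 54 + 30 + 42 + ? = 300, so (4,2) = 81.
From column 5, 300 − (27 + 78 + 39 + 90) gives (5,5) = 66.
Anti-diagonal needs 300; the known cells sum to 237, so (3,3) = 63.
From row 3, 300 − (72 + 30 + 63 + 39) gives (3,4) = 96.
Row 5: 84 + 42 + 75 + 66 + ? = 300, so (5,4) = 33.
Main diagonal: 60 + 54 + 63 + 66 + ? = 300, so (4,4) = 57.
The remaining cell in row 4 is (4,3) = 300 − 276 = 24.
Column 3 needs 300; the known cells sum to 249, so (1,3) = 51.
Using column 4: 45 + 96 + 57 + 33 + ? → (1,4) = 300 − 231 = 69.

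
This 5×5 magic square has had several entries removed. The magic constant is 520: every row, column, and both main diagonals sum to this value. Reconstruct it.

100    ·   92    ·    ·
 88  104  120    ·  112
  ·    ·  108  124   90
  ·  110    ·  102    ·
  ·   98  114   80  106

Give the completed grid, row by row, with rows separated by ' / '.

100 126 92 118 84 / 88 104 120 96 112 / 116 82 108 124 90 / 94 110 86 102 128 / 122 98 114 80 106

Row 2: 88 + 104 + 120 + 112 + ? = 520, so (2,4) = 96.
Row 5 needs 520; the known cells sum to 398, so (5,1) = 122.
Column 3 must total 520; the given cells sum to 434, so (4,3) = 86.
Using column 4: 96 + 124 + 102 + 80 + ? → (1,4) = 520 − 402 = 118.
The remaining cell in anti-diagonal is (1,5) = 520 − 436 = 84.
The remaining cell in row 1 is (1,2) = 520 − 394 = 126.
Column 2 needs 520; the known cells sum to 438, so (3,2) = 82.
Column 5: 84 + 112 + 90 + 106 + ? = 520, so (4,5) = 128.
Row 3: 82 + 108 + 124 + 90 + ? = 520, so (3,1) = 116.
The remaining cell in row 4 is (4,1) = 520 − 426 = 94.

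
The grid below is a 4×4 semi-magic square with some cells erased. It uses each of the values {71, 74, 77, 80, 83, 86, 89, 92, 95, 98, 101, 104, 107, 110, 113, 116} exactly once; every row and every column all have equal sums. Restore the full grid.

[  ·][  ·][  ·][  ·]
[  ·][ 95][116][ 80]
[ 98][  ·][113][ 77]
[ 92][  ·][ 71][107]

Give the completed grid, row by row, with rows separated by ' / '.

101 89 74 110 / 83 95 116 80 / 98 86 113 77 / 92 104 71 107

The 16 entries sum to 1496, so each line sums to 1496/4 = 374.
From row 2, 374 − (95 + 116 + 80) gives (2,1) = 83.
Row 3 needs 374; the known cells sum to 288, so (3,2) = 86.
Row 4 needs 374; the known cells sum to 270, so (4,2) = 104.
Column 1 must total 374; the given cells sum to 273, so (1,1) = 101.
Using column 2: 95 + 86 + 104 + ? → (1,2) = 374 − 285 = 89.
Column 3 needs 374; the known cells sum to 300, so (1,3) = 74.
The remaining cell in column 4 is (1,4) = 374 − 264 = 110.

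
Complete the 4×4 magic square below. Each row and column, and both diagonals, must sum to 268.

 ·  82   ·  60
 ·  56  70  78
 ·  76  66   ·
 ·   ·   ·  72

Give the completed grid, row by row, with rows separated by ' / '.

The remaining cell in row 2 is (2,1) = 268 − 204 = 64.
From column 2, 268 − (82 + 56 + 76) gives (4,2) = 54.
The remaining cell in column 4 is (3,4) = 268 − 210 = 58.
Main diagonal must total 268; the given cells sum to 194, so (1,1) = 74.
Using anti-diagonal: 60 + 70 + 76 + ? → (4,1) = 268 − 206 = 62.
The remaining cell in row 1 is (1,3) = 268 − 216 = 52.
Row 3: 76 + 66 + 58 + ? = 268, so (3,1) = 68.
The remaining cell in row 4 is (4,3) = 268 − 188 = 80.

74 82 52 60 / 64 56 70 78 / 68 76 66 58 / 62 54 80 72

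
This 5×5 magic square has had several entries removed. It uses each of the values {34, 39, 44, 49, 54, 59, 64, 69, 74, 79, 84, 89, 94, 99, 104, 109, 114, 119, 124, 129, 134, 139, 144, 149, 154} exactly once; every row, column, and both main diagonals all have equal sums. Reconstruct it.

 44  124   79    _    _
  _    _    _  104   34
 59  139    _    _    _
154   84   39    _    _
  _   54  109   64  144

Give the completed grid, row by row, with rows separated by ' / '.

44 124 79 134 89 / 114 69 149 104 34 / 59 139 94 49 129 / 154 84 39 119 74 / 99 54 109 64 144

The 25 entries sum to 2350, so each line sums to 2350/5 = 470.
Using row 5: 54 + 109 + 64 + 144 + ? → (5,1) = 470 − 371 = 99.
Column 1 must total 470; the given cells sum to 356, so (2,1) = 114.
From column 2, 470 − (124 + 139 + 84 + 54) gives (2,2) = 69.
From row 2, 470 − (114 + 69 + 104 + 34) gives (2,3) = 149.
From column 3, 470 − (79 + 149 + 39 + 109) gives (3,3) = 94.
Main diagonal: 44 + 69 + 94 + 144 + ? = 470, so (4,4) = 119.
The remaining cell in anti-diagonal is (1,5) = 470 − 381 = 89.
Row 1 needs 470; the known cells sum to 336, so (1,4) = 134.
The remaining cell in row 4 is (4,5) = 470 − 396 = 74.
Column 4: 134 + 104 + 119 + 64 + ? = 470, so (3,4) = 49.
The remaining cell in column 5 is (3,5) = 470 − 341 = 129.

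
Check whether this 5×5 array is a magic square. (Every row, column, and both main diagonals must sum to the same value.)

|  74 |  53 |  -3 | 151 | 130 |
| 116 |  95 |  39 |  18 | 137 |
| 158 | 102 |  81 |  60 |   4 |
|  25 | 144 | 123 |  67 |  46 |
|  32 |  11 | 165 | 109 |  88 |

Yes

Row 1: 74 + 53 + (-3) + 151 + 130 = 405.
Row 2: 116 + 95 + 39 + 18 + 137 = 405.
Row 3: 158 + 102 + 81 + 60 + 4 = 405.
Row 4: 25 + 144 + 123 + 67 + 46 = 405.
Row 5: 32 + 11 + 165 + 109 + 88 = 405.
Column 1: 74 + 116 + 158 + 25 + 32 = 405.
Column 2: 53 + 95 + 102 + 144 + 11 = 405.
Column 3: -3 + 39 + 81 + 123 + 165 = 405.
Column 4: 151 + 18 + 60 + 67 + 109 = 405.
Column 5: 130 + 137 + 4 + 46 + 88 = 405.
Main diagonal: 74 + 95 + 81 + 67 + 88 = 405.
Anti-diagonal: 130 + 18 + 81 + 144 + 32 = 405.
All lines sum to 405.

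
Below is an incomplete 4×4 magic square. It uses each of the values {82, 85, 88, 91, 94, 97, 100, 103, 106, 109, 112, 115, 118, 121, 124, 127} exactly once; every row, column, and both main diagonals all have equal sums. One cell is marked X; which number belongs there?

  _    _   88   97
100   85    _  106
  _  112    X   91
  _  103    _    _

The 16 entries sum to 1672, so each line sums to 1672/4 = 418.
Using row 2: 100 + 85 + 106 + ? → (2,3) = 418 − 291 = 127.
Using column 2: 85 + 112 + 103 + ? → (1,2) = 418 − 300 = 118.
Column 4 needs 418; the known cells sum to 294, so (4,4) = 124.
Anti-diagonal needs 418; the known cells sum to 336, so (4,1) = 82.
Row 1 must total 418; the given cells sum to 303, so (1,1) = 115.
From row 4, 418 − (82 + 103 + 124) gives (4,3) = 109.
From column 1, 418 − (115 + 100 + 82) gives (3,1) = 121.
Column 3 must total 418; the given cells sum to 324, so (3,3) = 94.

94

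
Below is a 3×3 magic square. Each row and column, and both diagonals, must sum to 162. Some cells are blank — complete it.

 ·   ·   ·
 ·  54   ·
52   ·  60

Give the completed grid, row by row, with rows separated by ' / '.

Row 3: 52 + 60 + ? = 162, so (3,2) = 50.
Column 2: 54 + 50 + ? = 162, so (1,2) = 58.
From main diagonal, 162 − (54 + 60) gives (1,1) = 48.
From anti-diagonal, 162 − (54 + 52) gives (1,3) = 56.
The remaining cell in column 1 is (2,1) = 162 − 100 = 62.
Using column 3: 56 + 60 + ? → (2,3) = 162 − 116 = 46.

48 58 56 / 62 54 46 / 52 50 60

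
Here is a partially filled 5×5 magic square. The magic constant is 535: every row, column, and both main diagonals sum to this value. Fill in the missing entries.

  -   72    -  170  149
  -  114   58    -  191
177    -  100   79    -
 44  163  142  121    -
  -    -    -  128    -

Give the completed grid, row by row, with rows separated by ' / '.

93 72 51 170 149 / 135 114 58 37 191 / 177 156 100 79 23 / 44 163 142 121 65 / 86 30 184 128 107

The remaining cell in row 4 is (4,5) = 535 − 470 = 65.
Column 4: 170 + 79 + 121 + 128 + ? = 535, so (2,4) = 37.
Anti-diagonal needs 535; the known cells sum to 449, so (5,1) = 86.
Using row 2: 114 + 58 + 37 + 191 + ? → (2,1) = 535 − 400 = 135.
Column 1: 135 + 177 + 44 + 86 + ? = 535, so (1,1) = 93.
Main diagonal: 93 + 114 + 100 + 121 + ? = 535, so (5,5) = 107.
Row 1 must total 535; the given cells sum to 484, so (1,3) = 51.
Column 3 must total 535; the given cells sum to 351, so (5,3) = 184.
From column 5, 535 − (149 + 191 + 65 + 107) gives (3,5) = 23.
Using row 3: 177 + 100 + 79 + 23 + ? → (3,2) = 535 − 379 = 156.
Using row 5: 86 + 184 + 128 + 107 + ? → (5,2) = 535 − 505 = 30.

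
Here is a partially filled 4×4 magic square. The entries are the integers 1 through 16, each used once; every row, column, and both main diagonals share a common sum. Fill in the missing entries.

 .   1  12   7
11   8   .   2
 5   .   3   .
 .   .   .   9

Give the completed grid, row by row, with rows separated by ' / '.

The entries are 1 through 16, which sum to 136, so each line sums to 136/4 = 34.
Using row 1: 1 + 12 + 7 + ? → (1,1) = 34 − 20 = 14.
From row 2, 34 − (11 + 8 + 2) gives (2,3) = 13.
Column 1: 14 + 11 + 5 + ? = 34, so (4,1) = 4.
Using column 3: 12 + 13 + 3 + ? → (4,3) = 34 − 28 = 6.
The remaining cell in column 4 is (3,4) = 34 − 18 = 16.
Using anti-diagonal: 7 + 13 + 4 + ? → (3,2) = 34 − 24 = 10.
Row 4 must total 34; the given cells sum to 19, so (4,2) = 15.

14 1 12 7 / 11 8 13 2 / 5 10 3 16 / 4 15 6 9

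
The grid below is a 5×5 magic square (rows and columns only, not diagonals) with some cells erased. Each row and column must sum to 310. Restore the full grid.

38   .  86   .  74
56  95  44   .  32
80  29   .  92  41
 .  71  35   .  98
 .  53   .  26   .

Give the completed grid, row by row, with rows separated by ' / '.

From row 2, 310 − (56 + 95 + 44 + 32) gives (2,4) = 83.
Row 3 must total 310; the given cells sum to 242, so (3,3) = 68.
Column 2: 95 + 29 + 71 + 53 + ? = 310, so (1,2) = 62.
Using column 3: 86 + 44 + 68 + 35 + ? → (5,3) = 310 − 233 = 77.
From column 5, 310 − (74 + 32 + 41 + 98) gives (5,5) = 65.
Row 1 needs 310; the known cells sum to 260, so (1,4) = 50.
Row 5: 53 + 77 + 26 + 65 + ? = 310, so (5,1) = 89.
Using column 1: 38 + 56 + 80 + 89 + ? → (4,1) = 310 − 263 = 47.
Column 4 needs 310; the known cells sum to 251, so (4,4) = 59.

38 62 86 50 74 / 56 95 44 83 32 / 80 29 68 92 41 / 47 71 35 59 98 / 89 53 77 26 65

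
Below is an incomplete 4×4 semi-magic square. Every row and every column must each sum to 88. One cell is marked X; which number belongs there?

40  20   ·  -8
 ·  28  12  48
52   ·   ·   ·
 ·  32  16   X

44

Row 1 must total 88; the given cells sum to 52, so (1,3) = 36.
From row 2, 88 − (28 + 12 + 48) gives (2,1) = 0.
Using column 1: 40 + 0 + 52 + ? → (4,1) = 88 − 92 = -4.
Column 2 must total 88; the given cells sum to 80, so (3,2) = 8.
Column 3 must total 88; the given cells sum to 64, so (3,3) = 24.
Row 3: 52 + 8 + 24 + ? = 88, so (3,4) = 4.
Using row 4: -4 + 32 + 16 + ? → (4,4) = 88 − 44 = 44.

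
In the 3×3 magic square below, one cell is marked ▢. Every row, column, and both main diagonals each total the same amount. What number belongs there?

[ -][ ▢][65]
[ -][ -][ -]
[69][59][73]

75

Row 3 is complete and sums to 201; that is the magic constant.
Using column 3: 65 + 73 + ? → (2,3) = 201 − 138 = 63.
Using anti-diagonal: 65 + 69 + ? → (2,2) = 201 − 134 = 67.
Row 2 needs 201; the known cells sum to 130, so (2,1) = 71.
Using column 1: 71 + 69 + ? → (1,1) = 201 − 140 = 61.
Column 2 must total 201; the given cells sum to 126, so (1,2) = 75.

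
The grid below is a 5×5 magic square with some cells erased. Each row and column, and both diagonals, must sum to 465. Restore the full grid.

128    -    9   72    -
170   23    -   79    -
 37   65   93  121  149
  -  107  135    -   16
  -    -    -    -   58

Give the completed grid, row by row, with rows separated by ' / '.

Main diagonal needs 465; the known cells sum to 302, so (4,4) = 163.
Row 4: 107 + 135 + 163 + 16 + ? = 465, so (4,1) = 44.
Column 1 must total 465; the given cells sum to 379, so (5,1) = 86.
From column 4, 465 − (72 + 79 + 121 + 163) gives (5,4) = 30.
From anti-diagonal, 465 − (79 + 93 + 107 + 86) gives (1,5) = 100.
The remaining cell in row 1 is (1,2) = 465 − 309 = 156.
Column 2: 156 + 23 + 65 + 107 + ? = 465, so (5,2) = 114.
Column 5 must total 465; the given cells sum to 323, so (2,5) = 142.
Row 2 must total 465; the given cells sum to 414, so (2,3) = 51.
From row 5, 465 − (86 + 114 + 30 + 58) gives (5,3) = 177.

128 156 9 72 100 / 170 23 51 79 142 / 37 65 93 121 149 / 44 107 135 163 16 / 86 114 177 30 58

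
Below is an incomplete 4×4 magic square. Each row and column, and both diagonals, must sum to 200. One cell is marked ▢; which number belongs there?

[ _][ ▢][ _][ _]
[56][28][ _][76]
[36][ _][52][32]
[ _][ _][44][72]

Row 2 needs 200; the known cells sum to 160, so (2,3) = 40.
Row 3 must total 200; the given cells sum to 120, so (3,2) = 80.
From column 3, 200 − (40 + 52 + 44) gives (1,3) = 64.
Column 4: 76 + 32 + 72 + ? = 200, so (1,4) = 20.
From main diagonal, 200 − (28 + 52 + 72) gives (1,1) = 48.
Anti-diagonal: 20 + 40 + 80 + ? = 200, so (4,1) = 60.
Row 1 must total 200; the given cells sum to 132, so (1,2) = 68.

68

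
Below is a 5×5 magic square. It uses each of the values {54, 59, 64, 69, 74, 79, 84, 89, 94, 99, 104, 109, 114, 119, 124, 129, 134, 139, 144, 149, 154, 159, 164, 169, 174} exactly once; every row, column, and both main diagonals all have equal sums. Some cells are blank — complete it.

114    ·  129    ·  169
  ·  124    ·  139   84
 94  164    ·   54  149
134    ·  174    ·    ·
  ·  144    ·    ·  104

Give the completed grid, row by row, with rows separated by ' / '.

114 59 129 99 169 / 154 124 69 139 84 / 94 164 109 54 149 / 134 79 174 119 64 / 74 144 89 159 104

The 25 entries sum to 2850, so each line sums to 2850/5 = 570.
Using row 3: 94 + 164 + 54 + 149 + ? → (3,3) = 570 − 461 = 109.
Column 5 needs 570; the known cells sum to 506, so (4,5) = 64.
The remaining cell in main diagonal is (4,4) = 570 − 451 = 119.
Using row 4: 134 + 174 + 119 + 64 + ? → (4,2) = 570 − 491 = 79.
Using column 2: 124 + 164 + 79 + 144 + ? → (1,2) = 570 − 511 = 59.
Anti-diagonal: 169 + 139 + 109 + 79 + ? = 570, so (5,1) = 74.
Row 1 must total 570; the given cells sum to 471, so (1,4) = 99.
Using column 1: 114 + 94 + 134 + 74 + ? → (2,1) = 570 − 416 = 154.
Column 4 must total 570; the given cells sum to 411, so (5,4) = 159.
Row 2 must total 570; the given cells sum to 501, so (2,3) = 69.
The remaining cell in row 5 is (5,3) = 570 − 481 = 89.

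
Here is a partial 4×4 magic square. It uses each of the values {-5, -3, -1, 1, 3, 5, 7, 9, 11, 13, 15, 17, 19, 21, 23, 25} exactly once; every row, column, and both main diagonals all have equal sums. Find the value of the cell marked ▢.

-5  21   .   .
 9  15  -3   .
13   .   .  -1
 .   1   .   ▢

5

The 16 entries sum to 160, so each line sums to 160/4 = 40.
Using row 2: 9 + 15 + (-3) + ? → (2,4) = 40 − 21 = 19.
Column 1 needs 40; the known cells sum to 17, so (4,1) = 23.
From column 2, 40 − (21 + 15 + 1) gives (3,2) = 3.
From anti-diagonal, 40 − (-3 + 3 + 23) gives (1,4) = 17.
From row 1, 40 − (-5 + 21 + 17) gives (1,3) = 7.
Row 3: 13 + 3 + (-1) + ? = 40, so (3,3) = 25.
Using column 3: 7 + (-3) + 25 + ? → (4,3) = 40 − 29 = 11.
Column 4 needs 40; the known cells sum to 35, so (4,4) = 5.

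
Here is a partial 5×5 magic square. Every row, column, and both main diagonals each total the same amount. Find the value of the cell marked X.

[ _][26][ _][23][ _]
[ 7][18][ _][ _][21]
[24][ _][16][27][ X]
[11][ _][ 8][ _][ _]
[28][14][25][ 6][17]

13

Row 5 is complete and sums to 90; that is the magic constant.
Column 1 must total 90; the given cells sum to 70, so (1,1) = 20.
Main diagonal needs 90; the known cells sum to 71, so (4,4) = 19.
The remaining cell in column 4 is (2,4) = 90 − 75 = 15.
Row 2 needs 90; the known cells sum to 61, so (2,3) = 29.
Column 3: 29 + 16 + 8 + 25 + ? = 90, so (1,3) = 12.
The remaining cell in row 1 is (1,5) = 90 − 81 = 9.
Anti-diagonal: 9 + 15 + 16 + 28 + ? = 90, so (4,2) = 22.
The remaining cell in row 4 is (4,5) = 90 − 60 = 30.
The remaining cell in column 2 is (3,2) = 90 − 80 = 10.
From column 5, 90 − (9 + 21 + 30 + 17) gives (3,5) = 13.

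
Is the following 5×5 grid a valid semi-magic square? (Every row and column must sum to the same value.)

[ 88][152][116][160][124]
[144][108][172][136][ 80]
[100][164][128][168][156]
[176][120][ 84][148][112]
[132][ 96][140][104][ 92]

No — column 5 sums to 564 but row 4 sums to 640.

Row 1: 88 + 152 + 116 + 160 + 124 = 640.
Row 2: 144 + 108 + 172 + 136 + 80 = 640.
Row 3: 100 + 164 + 128 + 168 + 156 = 716.
Row 4: 176 + 120 + 84 + 148 + 112 = 640.
Row 5: 132 + 96 + 140 + 104 + 92 = 564.
Column 1: 88 + 144 + 100 + 176 + 132 = 640.
Column 2: 152 + 108 + 164 + 120 + 96 = 640.
Column 3: 116 + 172 + 128 + 84 + 140 = 640.
Column 4: 160 + 136 + 168 + 148 + 104 = 716.
Column 5: 124 + 80 + 156 + 112 + 92 = 564.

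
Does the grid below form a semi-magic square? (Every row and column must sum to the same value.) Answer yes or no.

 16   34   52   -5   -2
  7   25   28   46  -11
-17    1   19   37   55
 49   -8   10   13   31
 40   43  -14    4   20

No — row 5 sums to 93 but column 1 sums to 95.

Row 1: 16 + 34 + 52 + (-5) + (-2) = 95.
Row 2: 7 + 25 + 28 + 46 + (-11) = 95.
Row 3: -17 + 1 + 19 + 37 + 55 = 95.
Row 4: 49 + (-8) + 10 + 13 + 31 = 95.
Row 5: 40 + 43 + (-14) + 4 + 20 = 93.
Column 1: 16 + 7 + (-17) + 49 + 40 = 95.
Column 2: 34 + 25 + 1 + (-8) + 43 = 95.
Column 3: 52 + 28 + 19 + 10 + (-14) = 95.
Column 4: -5 + 46 + 37 + 13 + 4 = 95.
Column 5: -2 + (-11) + 55 + 31 + 20 = 93.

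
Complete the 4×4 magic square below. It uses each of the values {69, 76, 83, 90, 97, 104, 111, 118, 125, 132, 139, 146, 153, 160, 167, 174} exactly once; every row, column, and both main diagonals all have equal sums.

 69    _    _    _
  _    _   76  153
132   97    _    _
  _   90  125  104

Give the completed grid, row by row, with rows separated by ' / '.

The 16 entries sum to 1944, so each line sums to 1944/4 = 486.
Row 4 must total 486; the given cells sum to 319, so (4,1) = 167.
Column 1 needs 486; the known cells sum to 368, so (2,1) = 118.
Anti-diagonal: 76 + 97 + 167 + ? = 486, so (1,4) = 146.
The remaining cell in row 2 is (2,2) = 486 − 347 = 139.
Using column 2: 139 + 97 + 90 + ? → (1,2) = 486 − 326 = 160.
Column 4 must total 486; the given cells sum to 403, so (3,4) = 83.
Main diagonal: 69 + 139 + 104 + ? = 486, so (3,3) = 174.
Row 1: 69 + 160 + 146 + ? = 486, so (1,3) = 111.

69 160 111 146 / 118 139 76 153 / 132 97 174 83 / 167 90 125 104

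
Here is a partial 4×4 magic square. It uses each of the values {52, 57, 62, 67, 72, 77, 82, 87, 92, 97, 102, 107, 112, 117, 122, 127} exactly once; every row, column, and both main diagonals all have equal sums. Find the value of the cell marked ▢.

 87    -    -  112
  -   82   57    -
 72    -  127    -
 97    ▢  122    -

The 16 entries sum to 1432, so each line sums to 1432/4 = 358.
The remaining cell in column 1 is (2,1) = 358 − 256 = 102.
Column 3 must total 358; the given cells sum to 306, so (1,3) = 52.
The remaining cell in main diagonal is (4,4) = 358 − 296 = 62.
Anti-diagonal: 112 + 57 + 97 + ? = 358, so (3,2) = 92.
Row 1 needs 358; the known cells sum to 251, so (1,2) = 107.
Row 2 needs 358; the known cells sum to 241, so (2,4) = 117.
The remaining cell in row 3 is (3,4) = 358 − 291 = 67.
From row 4, 358 − (97 + 122 + 62) gives (4,2) = 77.

77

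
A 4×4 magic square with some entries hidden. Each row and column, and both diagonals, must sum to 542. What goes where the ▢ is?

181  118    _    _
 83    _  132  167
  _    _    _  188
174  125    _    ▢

90

From row 2, 542 − (83 + 132 + 167) gives (2,2) = 160.
From column 1, 542 − (181 + 83 + 174) gives (3,1) = 104.
The remaining cell in column 2 is (3,2) = 542 − 403 = 139.
Anti-diagonal: 132 + 139 + 174 + ? = 542, so (1,4) = 97.
Using row 1: 181 + 118 + 97 + ? → (1,3) = 542 − 396 = 146.
Using row 3: 104 + 139 + 188 + ? → (3,3) = 542 − 431 = 111.
Column 3: 146 + 132 + 111 + ? = 542, so (4,3) = 153.
Using column 4: 97 + 167 + 188 + ? → (4,4) = 542 − 452 = 90.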